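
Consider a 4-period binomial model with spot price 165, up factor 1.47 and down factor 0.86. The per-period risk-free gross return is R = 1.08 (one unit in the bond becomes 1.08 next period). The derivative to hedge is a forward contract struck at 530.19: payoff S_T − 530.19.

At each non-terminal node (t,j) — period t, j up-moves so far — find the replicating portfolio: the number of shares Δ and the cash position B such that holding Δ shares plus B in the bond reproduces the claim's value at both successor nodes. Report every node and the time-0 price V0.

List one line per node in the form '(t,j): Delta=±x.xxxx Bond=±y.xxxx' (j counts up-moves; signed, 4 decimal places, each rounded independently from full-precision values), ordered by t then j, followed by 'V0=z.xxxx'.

(0,0): Delta=1.0000 Bond=-389.7055
(1,0): Delta=1.0000 Bond=-420.8819
(1,1): Delta=1.0000 Bond=-420.8819
(2,0): Delta=1.0000 Bond=-454.5525
(2,1): Delta=1.0000 Bond=-454.5525
(2,2): Delta=1.0000 Bond=-454.5525
(3,0): Delta=1.0000 Bond=-490.9167
(3,1): Delta=1.0000 Bond=-490.9167
(3,2): Delta=1.0000 Bond=-490.9167
(3,3): Delta=1.0000 Bond=-490.9167
V0=-224.7055

Risk-neutral probability p* = (R−d)/(u−d) = (1.08−0.86)/(1.47−0.86) = 0.3607.
At expiry t=4: V(4,0)=-439.9337, V(4,1)=-375.9146, V(4,2)=-266.4867, V(4,3)=-79.4414, V(4,4)=240.2757
  t=3,j=0: stock 104.9492 → up 154.2754 (V=-375.9146), down 90.2563 (V=-439.9337). Price -385.9674; hedge Δ=1.0000, bond B=-490.9167.
  t=3,j=1: stock 179.3900 → up 263.7033 (V=-266.4867), down 154.2754 (V=-375.9146). Price -311.5267; hedge Δ=1.0000, bond B=-490.9167.
  t=3,j=2: stock 306.6317 → up 450.7486 (V=-79.4414), down 263.7033 (V=-266.4867). Price -184.2850; hedge Δ=1.0000, bond B=-490.9167.
  t=3,j=3: stock 524.1263 → up 770.4657 (V=240.2757), down 450.7486 (V=-79.4414). Price 33.2096; hedge Δ=1.0000, bond B=-490.9167.
  t=2,j=0: stock 122.0340 → up 179.3900 (V=-311.5267), down 104.9492 (V=-385.9674). Price -332.5185; hedge Δ=1.0000, bond B=-454.5525.
  t=2,j=1: stock 208.5930 → up 306.6317 (V=-184.2850), down 179.3900 (V=-311.5267). Price -245.9595; hedge Δ=1.0000, bond B=-454.5525.
  t=2,j=2: stock 356.5485 → up 524.1263 (V=33.2096), down 306.6317 (V=-184.2850). Price -98.0040; hedge Δ=1.0000, bond B=-454.5525.
  t=1,j=0: stock 141.9000 → up 208.5930 (V=-245.9595), down 122.0340 (V=-332.5185). Price -278.9819; hedge Δ=1.0000, bond B=-420.8819.
  t=1,j=1: stock 242.5500 → up 356.5485 (V=-98.0040), down 208.5930 (V=-245.9595). Price -178.3319; hedge Δ=1.0000, bond B=-420.8819.
  t=0,j=0: stock 165.0000 → up 242.5500 (V=-178.3319), down 141.9000 (V=-278.9819). Price -224.7055; hedge Δ=1.0000, bond B=-389.7055.
Root portfolio cost Δ·165+B reproduces V0=-224.7055.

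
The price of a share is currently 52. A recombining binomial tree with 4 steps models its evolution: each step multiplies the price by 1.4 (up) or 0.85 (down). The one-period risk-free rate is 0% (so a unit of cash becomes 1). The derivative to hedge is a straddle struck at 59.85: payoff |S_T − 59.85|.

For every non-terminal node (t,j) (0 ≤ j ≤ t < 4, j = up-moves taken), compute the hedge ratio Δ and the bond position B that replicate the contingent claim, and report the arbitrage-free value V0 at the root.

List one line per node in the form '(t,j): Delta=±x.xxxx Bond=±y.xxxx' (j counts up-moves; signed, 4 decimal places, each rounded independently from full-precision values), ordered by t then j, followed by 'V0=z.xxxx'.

Since d<R<u, set p* = (R−d)/(u−d) = 0.2727; price each node as the discounted p*-expectation of its children.
Terminal payoffs: V(4,0)=32.7057, V(4,1)=15.1417, V(4,2)=13.7872, V(4,3)=61.4348, V(4,4)=139.9132
  t=3,j=0: stock 31.9345 → up 44.7083 (V=15.1417), down 27.1443 (V=32.7057). Price 27.9155; hedge Δ=-1.0000, bond B=59.8500.
  t=3,j=1: stock 52.5980 → up 73.6372 (V=13.7872), down 44.7083 (V=15.1417). Price 14.7723; hedge Δ=-0.0468, bond B=17.2350.
  t=3,j=2: stock 86.6320 → up 121.2848 (V=61.4348), down 73.6372 (V=13.7872). Price 26.7820; hedge Δ=1.0000, bond B=-59.8500.
  t=3,j=3: stock 142.6880 → up 199.7632 (V=139.9132), down 121.2848 (V=61.4348). Price 82.8380; hedge Δ=1.0000, bond B=-59.8500.
  t=2,j=0: stock 37.5700 → up 52.5980 (V=14.7723), down 31.9345 (V=27.9155). Price 24.3310; hedge Δ=-0.6361, bond B=48.2277.
  t=2,j=1: stock 61.8800 → up 86.6320 (V=26.7820), down 52.5980 (V=14.7723). Price 18.0477; hedge Δ=0.3529, bond B=-3.7882.
  t=2,j=2: stock 101.9200 → up 142.6880 (V=82.8380), down 86.6320 (V=26.7820). Price 42.0700; hedge Δ=1.0000, bond B=-59.8500.
  t=1,j=0: stock 44.2000 → up 61.8800 (V=18.0477), down 37.5700 (V=24.3310). Price 22.6174; hedge Δ=-0.2585, bond B=34.0416.
  t=1,j=1: stock 72.8000 → up 101.9200 (V=42.0700), down 61.8800 (V=18.0477). Price 24.5992; hedge Δ=0.6000, bond B=-19.0778.
  t=0,j=0: stock 52.0000 → up 72.8000 (V=24.5992), down 44.2000 (V=22.6174). Price 23.1579; hedge Δ=0.0693, bond B=19.5545.
The time-0 hedge costs 23.1579, which is the no-arbitrage price.

(0,0): Delta=0.0693 Bond=19.5545
(1,0): Delta=-0.2585 Bond=34.0416
(1,1): Delta=0.6000 Bond=-19.0778
(2,0): Delta=-0.6361 Bond=48.2277
(2,1): Delta=0.3529 Bond=-3.7882
(2,2): Delta=1.0000 Bond=-59.8500
(3,0): Delta=-1.0000 Bond=59.8500
(3,1): Delta=-0.0468 Bond=17.2350
(3,2): Delta=1.0000 Bond=-59.8500
(3,3): Delta=1.0000 Bond=-59.8500
V0=23.1579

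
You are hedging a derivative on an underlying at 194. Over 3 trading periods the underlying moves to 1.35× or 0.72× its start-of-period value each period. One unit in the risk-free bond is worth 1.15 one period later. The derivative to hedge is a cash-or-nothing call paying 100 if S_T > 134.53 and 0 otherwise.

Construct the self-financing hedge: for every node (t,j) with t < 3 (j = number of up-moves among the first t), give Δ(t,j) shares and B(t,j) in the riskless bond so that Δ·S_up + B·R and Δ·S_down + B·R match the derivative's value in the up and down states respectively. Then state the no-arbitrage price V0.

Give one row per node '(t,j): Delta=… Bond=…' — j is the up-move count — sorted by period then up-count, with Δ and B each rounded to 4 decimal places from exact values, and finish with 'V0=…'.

(0,0): Delta=0.0624 Bond=51.5519
(1,0): Delta=0.3137 Bond=24.1760
(1,1): Delta=0.0000 Bond=75.6144
(2,0): Delta=1.5783 Bond=-99.3789
(2,1): Delta=0.0000 Bond=86.9565
(2,2): Delta=0.0000 Bond=86.9565
V0=63.6480

Risk-neutral probability p* = (R−d)/(u−d) = (1.15−0.72)/(1.35−0.72) = 0.6825.
At expiry t=3: V(3,0)=0.0000, V(3,1)=100.0000, V(3,2)=100.0000, V(3,3)=100.0000
Node (2,0) S=100.5696: V=(p*·100.0000+(1−p*)·0.0000)/1.15=59.3513; Δ=(100.0000−0.0000)/(135.7690−72.4101)=1.5783; B=V−Δ·S=-99.3789
Node (2,1) S=188.5680: V=(p*·100.0000+(1−p*)·100.0000)/1.15=86.9565; Δ=(100.0000−100.0000)/(254.5668−135.7690)=0.0000; B=V−Δ·S=86.9565
Node (2,2) S=353.5650: V=(p*·100.0000+(1−p*)·100.0000)/1.15=86.9565; Δ=(100.0000−100.0000)/(477.3128−254.5668)=0.0000; B=V−Δ·S=86.9565
Node (1,0) S=139.6800: V=(p*·86.9565+(1−p*)·59.3513)/1.15=67.9939; Δ=(86.9565−59.3513)/(188.5680−100.5696)=0.3137; B=V−Δ·S=24.1760
Node (1,1) S=261.9000: V=(p*·86.9565+(1−p*)·86.9565)/1.15=75.6144; Δ=(86.9565−86.9565)/(353.5650−188.5680)=0.0000; B=V−Δ·S=75.6144
Node (0,0) S=194.0000: V=(p*·75.6144+(1−p*)·67.9939)/1.15=63.6480; Δ=(75.6144−67.9939)/(261.9000−139.6800)=0.0624; B=V−Δ·S=51.5519
Each (Δ,B) replicates both successor values, so the strategy is self-financing and V0 is arbitrage-free.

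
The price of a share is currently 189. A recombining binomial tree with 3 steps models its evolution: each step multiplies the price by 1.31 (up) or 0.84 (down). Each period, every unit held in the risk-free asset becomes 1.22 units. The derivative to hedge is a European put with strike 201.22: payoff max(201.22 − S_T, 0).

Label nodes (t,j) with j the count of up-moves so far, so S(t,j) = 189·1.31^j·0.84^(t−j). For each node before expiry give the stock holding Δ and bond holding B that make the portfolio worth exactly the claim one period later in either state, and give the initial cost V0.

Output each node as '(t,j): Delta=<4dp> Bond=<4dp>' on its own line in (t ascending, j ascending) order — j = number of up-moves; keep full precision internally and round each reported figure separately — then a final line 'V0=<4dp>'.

(0,0): Delta=-0.0795 Bond=16.6681
(1,0): Delta=-0.3674 Bond=66.0412
(1,1): Delta=-0.0358 Bond=9.5100
(2,0): Delta=-1.0000 Bond=164.9344
(2,1): Delta=-0.2713 Bond=60.5892
(2,2): Delta=0.0000 Bond=0.0000
V0=1.6439

The replicating-portfolio and risk-neutral prices coincide; use p* = (1.22−0.84)/(1.31−0.84) = 0.8085 for the latter.
Payoff layer (t=3): V(3,0)=89.1989, V(3,1)=26.5205, V(3,2)=0.0000, V(3,3)=0.0000
Node (2,0) S=133.3584: V=(p*·26.5205+(1−p*)·89.1989)/1.22=31.5760; Δ=(26.5205−89.1989)/(174.6995−112.0211)=-1.0000; B=V−Δ·S=164.9344
Node (2,1) S=207.9756: V=(p*·0.0000+(1−p*)·26.5205)/1.22=4.1626; Δ=(0.0000−26.5205)/(272.4480−174.6995)=-0.2713; B=V−Δ·S=60.5892
Node (2,2) S=324.3429: V=(p*·0.0000+(1−p*)·0.0000)/1.22=0.0000; Δ=(0.0000−0.0000)/(424.8892−272.4480)=0.0000; B=V−Δ·S=0.0000
Node (1,0) S=158.7600: V=(p*·4.1626+(1−p*)·31.5760)/1.22=7.7147; Δ=(4.1626−31.5760)/(207.9756−133.3584)=-0.3674; B=V−Δ·S=66.0412
Node (1,1) S=247.5900: V=(p*·0.0000+(1−p*)·4.1626)/1.22=0.6534; Δ=(0.0000−4.1626)/(324.3429−207.9756)=-0.0358; B=V−Δ·S=9.5100
Node (0,0) S=189.0000: V=(p*·0.6534+(1−p*)·7.7147)/1.22=1.6439; Δ=(0.6534−7.7147)/(247.5900−158.7600)=-0.0795; B=V−Δ·S=16.6681
Each (Δ,B) replicates both successor values, so the strategy is self-financing and V0 is arbitrage-free.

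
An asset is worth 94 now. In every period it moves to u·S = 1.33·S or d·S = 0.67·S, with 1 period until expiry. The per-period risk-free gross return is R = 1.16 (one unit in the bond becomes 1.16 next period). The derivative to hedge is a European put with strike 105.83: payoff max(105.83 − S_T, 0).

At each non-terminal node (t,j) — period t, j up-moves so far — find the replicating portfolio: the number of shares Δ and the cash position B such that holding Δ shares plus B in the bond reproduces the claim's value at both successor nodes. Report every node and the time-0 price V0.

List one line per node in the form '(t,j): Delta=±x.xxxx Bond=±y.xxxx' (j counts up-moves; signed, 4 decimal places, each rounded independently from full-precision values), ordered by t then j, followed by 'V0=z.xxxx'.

No-arbitrage ⇒ martingale measure with p* = (R−d)/(u−d) = 0.7424.
Payoff layer (t=1): V(1,0)=42.8500, V(1,1)=0.0000
(0,0): S=94.0000. Δ = (V_up−V_dn)/(S_up−S_dn) = (0.0000−42.8500)/(125.0200−62.9800) = -0.6907. V = [p*·0.0000 + (1−p*)·42.8500]/1.16 = 9.5148. B = V − Δ·S = 74.4390.
The time-0 hedge costs 9.5148, which is the no-arbitrage price.

(0,0): Delta=-0.6907 Bond=74.4390
V0=9.5148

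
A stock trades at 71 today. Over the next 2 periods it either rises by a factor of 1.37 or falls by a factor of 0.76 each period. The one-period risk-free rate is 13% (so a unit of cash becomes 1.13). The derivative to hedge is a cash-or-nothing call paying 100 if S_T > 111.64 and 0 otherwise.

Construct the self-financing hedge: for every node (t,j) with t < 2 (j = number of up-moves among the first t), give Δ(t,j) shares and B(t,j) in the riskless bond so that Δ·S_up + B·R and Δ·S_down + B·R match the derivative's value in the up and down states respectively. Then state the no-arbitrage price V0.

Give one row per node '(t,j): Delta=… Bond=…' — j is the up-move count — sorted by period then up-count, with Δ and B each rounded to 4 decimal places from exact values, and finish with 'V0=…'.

Risk-neutral probability p* = (R−d)/(u−d) = (1.13−0.76)/(1.37−0.76) = 0.6066.
At expiry t=2: V(2,0)=0.0000, V(2,1)=0.0000, V(2,2)=100.0000
  t=1,j=0: stock 53.9600 → up 73.9252 (V=0.0000), down 41.0096 (V=0.0000). Price 0.0000; hedge Δ=0.0000, bond B=0.0000.
  t=1,j=1: stock 97.2700 → up 133.2599 (V=100.0000), down 73.9252 (V=0.0000). Price 53.6776; hedge Δ=1.6854, bond B=-110.2568.
  t=0,j=0: stock 71.0000 → up 97.2700 (V=53.6776), down 53.9600 (V=0.0000). Price 28.8129; hedge Δ=1.2394, bond B=-59.1832.
Each (Δ,B) replicates both successor values, so the strategy is self-financing and V0 is arbitrage-free.

(0,0): Delta=1.2394 Bond=-59.1832
(1,0): Delta=0.0000 Bond=0.0000
(1,1): Delta=1.6854 Bond=-110.2568
V0=28.8129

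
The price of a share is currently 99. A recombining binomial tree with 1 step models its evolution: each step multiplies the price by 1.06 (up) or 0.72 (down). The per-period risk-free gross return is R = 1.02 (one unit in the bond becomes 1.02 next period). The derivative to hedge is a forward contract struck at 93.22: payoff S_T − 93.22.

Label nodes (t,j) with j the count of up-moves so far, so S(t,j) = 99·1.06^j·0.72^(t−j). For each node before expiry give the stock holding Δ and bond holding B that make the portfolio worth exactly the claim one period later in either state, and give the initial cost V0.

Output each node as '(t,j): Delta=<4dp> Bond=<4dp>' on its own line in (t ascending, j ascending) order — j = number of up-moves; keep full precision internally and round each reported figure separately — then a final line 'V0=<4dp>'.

No-arbitrage ⇒ martingale measure with p* = (R−d)/(u−d) = 0.8824.
Payoff layer (t=1): V(1,0)=-21.9400, V(1,1)=11.7200
(0,0): S=99.0000. Δ = (V_up−V_dn)/(S_up−S_dn) = (11.7200−-21.9400)/(104.9400−71.2800) = 1.0000. V = [p*·11.7200 + (1−p*)·-21.9400]/1.02 = 7.6078. B = V − Δ·S = -91.3922.
Check: Δ(0,0)·S0 + B(0,0) = 7.6078 = V0.

(0,0): Delta=1.0000 Bond=-91.3922
V0=7.6078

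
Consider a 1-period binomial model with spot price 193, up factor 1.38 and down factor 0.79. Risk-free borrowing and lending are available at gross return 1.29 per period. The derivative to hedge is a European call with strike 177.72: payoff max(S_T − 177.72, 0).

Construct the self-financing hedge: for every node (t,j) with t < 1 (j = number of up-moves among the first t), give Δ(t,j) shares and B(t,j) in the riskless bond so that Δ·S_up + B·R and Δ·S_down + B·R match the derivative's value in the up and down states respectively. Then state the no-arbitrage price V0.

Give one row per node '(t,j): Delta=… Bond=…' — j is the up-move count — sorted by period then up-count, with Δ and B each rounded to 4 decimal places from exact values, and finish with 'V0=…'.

No-arbitrage ⇒ martingale measure with p* = (R−d)/(u−d) = 0.8475.
At expiry t=1: V(1,0)=0.0000, V(1,1)=88.6200
  t=0,j=0: stock 193.0000 → up 266.3400 (V=88.6200), down 152.4700 (V=0.0000). Price 58.2184; hedge Δ=0.7783, bond B=-91.9850.
Check: Δ(0,0)·S0 + B(0,0) = 58.2184 = V0.

(0,0): Delta=0.7783 Bond=-91.9850
V0=58.2184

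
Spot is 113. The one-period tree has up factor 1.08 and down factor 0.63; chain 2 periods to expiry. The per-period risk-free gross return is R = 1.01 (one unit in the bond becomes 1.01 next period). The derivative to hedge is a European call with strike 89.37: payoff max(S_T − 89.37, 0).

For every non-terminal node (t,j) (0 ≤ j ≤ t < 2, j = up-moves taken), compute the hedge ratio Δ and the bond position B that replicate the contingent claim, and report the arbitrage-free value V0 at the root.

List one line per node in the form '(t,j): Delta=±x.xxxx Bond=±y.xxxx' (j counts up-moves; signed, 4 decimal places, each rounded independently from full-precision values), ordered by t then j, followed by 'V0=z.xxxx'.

(0,0): Delta=0.6977 Bond=-49.1770
(1,0): Delta=0.0000 Bond=0.0000
(1,1): Delta=0.7727 Bond=-58.8183
V0=29.6623

Risk-neutral probability p* = (R−d)/(u−d) = (1.01−0.63)/(1.08−0.63) = 0.8444.
Terminal values V(2,·): V(2,0)=0.0000, V(2,1)=0.0000, V(2,2)=42.4332
(1,0): S=71.1900. Δ = (V_up−V_dn)/(S_up−S_dn) = (0.0000−0.0000)/(76.8852−44.8497) = 0.0000. V = [p*·0.0000 + (1−p*)·0.0000]/1.01 = 0.0000. B = V − Δ·S = 0.0000.
(1,1): S=122.0400. Δ = (V_up−V_dn)/(S_up−S_dn) = (42.4332−0.0000)/(131.8032−76.8852) = 0.7727. V = [p*·42.4332 + (1−p*)·0.0000]/1.01 = 35.4777. B = V − Δ·S = -58.8183.
(0,0): S=113.0000. Δ = (V_up−V_dn)/(S_up−S_dn) = (35.4777−0.0000)/(122.0400−71.1900) = 0.6977. V = [p*·35.4777 + (1−p*)·0.0000]/1.01 = 29.6623. B = V − Δ·S = -49.1770.
The time-0 hedge costs 29.6623, which is the no-arbitrage price.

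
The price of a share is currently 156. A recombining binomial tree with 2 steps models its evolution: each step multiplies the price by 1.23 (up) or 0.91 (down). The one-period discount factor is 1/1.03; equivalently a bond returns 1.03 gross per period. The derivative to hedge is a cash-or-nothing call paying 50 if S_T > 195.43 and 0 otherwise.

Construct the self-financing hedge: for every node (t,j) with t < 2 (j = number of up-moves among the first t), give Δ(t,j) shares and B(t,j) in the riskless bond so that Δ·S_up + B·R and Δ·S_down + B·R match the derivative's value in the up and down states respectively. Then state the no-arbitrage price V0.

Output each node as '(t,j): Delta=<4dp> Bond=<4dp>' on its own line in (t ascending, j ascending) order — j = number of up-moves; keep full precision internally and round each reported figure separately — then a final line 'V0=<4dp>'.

(0,0): Delta=0.3647 Bond=-50.2595
(1,0): Delta=0.0000 Bond=0.0000
(1,1): Delta=0.8143 Bond=-138.0461
V0=6.6276

No-arbitrage ⇒ martingale measure with p* = (R−d)/(u−d) = 0.3750.
At expiry t=2: V(2,0)=0.0000, V(2,1)=0.0000, V(2,2)=50.0000
Node (1,0) S=141.9600: V=(p*·0.0000+(1−p*)·0.0000)/1.03=0.0000; Δ=(0.0000−0.0000)/(174.6108−129.1836)=0.0000; B=V−Δ·S=0.0000
Node (1,1) S=191.8800: V=(p*·50.0000+(1−p*)·0.0000)/1.03=18.2039; Δ=(50.0000−0.0000)/(236.0124−174.6108)=0.8143; B=V−Δ·S=-138.0461
Node (0,0) S=156.0000: V=(p*·18.2039+(1−p*)·0.0000)/1.03=6.6276; Δ=(18.2039−0.0000)/(191.8800−141.9600)=0.3647; B=V−Δ·S=-50.2595
The time-0 hedge costs 6.6276, which is the no-arbitrage price.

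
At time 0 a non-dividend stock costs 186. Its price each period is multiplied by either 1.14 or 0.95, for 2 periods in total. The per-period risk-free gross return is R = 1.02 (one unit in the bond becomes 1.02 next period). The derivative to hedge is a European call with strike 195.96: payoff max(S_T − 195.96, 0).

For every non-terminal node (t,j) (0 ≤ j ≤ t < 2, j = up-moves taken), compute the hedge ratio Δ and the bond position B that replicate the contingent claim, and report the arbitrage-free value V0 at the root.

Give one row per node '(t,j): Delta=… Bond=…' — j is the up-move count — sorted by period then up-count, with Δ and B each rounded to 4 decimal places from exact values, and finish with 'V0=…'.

No-arbitrage ⇒ martingale measure with p* = (R−d)/(u−d) = 0.3684.
Payoff layer (t=2): V(2,0)=0.0000, V(2,1)=5.4780, V(2,2)=45.7656
(1,0): S=176.7000. Δ = (V_up−V_dn)/(S_up−S_dn) = (5.4780−0.0000)/(201.4380−167.8650) = 0.1632. V = [p*·5.4780 + (1−p*)·0.0000]/1.02 = 1.9786. B = V − Δ·S = -26.8529.
(1,1): S=212.0400. Δ = (V_up−V_dn)/(S_up−S_dn) = (45.7656−5.4780)/(241.7256−201.4380) = 1.0000. V = [p*·45.7656 + (1−p*)·5.4780]/1.02 = 19.9224. B = V − Δ·S = -192.1176.
(0,0): S=186.0000. Δ = (V_up−V_dn)/(S_up−S_dn) = (19.9224−1.9786)/(212.0400−176.7000) = 0.5077. V = [p*·19.9224 + (1−p*)·1.9786]/1.02 = 8.4211. B = V − Δ·S = -86.0195.
The time-0 hedge costs 8.4211, which is the no-arbitrage price.

(0,0): Delta=0.5077 Bond=-86.0195
(1,0): Delta=0.1632 Bond=-26.8529
(1,1): Delta=1.0000 Bond=-192.1176
V0=8.4211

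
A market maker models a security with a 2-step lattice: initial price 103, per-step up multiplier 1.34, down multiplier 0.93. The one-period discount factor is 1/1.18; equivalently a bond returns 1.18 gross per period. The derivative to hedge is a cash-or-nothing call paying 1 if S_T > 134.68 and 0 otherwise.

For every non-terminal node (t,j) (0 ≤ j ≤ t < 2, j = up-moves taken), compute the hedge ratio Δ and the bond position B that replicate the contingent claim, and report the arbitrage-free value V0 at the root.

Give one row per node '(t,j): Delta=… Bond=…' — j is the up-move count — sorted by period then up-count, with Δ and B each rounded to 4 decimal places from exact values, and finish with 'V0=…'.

Since d<R<u, set p* = (R−d)/(u−d) = 0.6098; price each node as the discounted p*-expectation of its children.
Terminal values V(2,·): V(2,0)=0.0000, V(2,1)=0.0000, V(2,2)=1.0000
  t=1,j=0: stock 95.7900 → up 128.3586 (V=0.0000), down 89.0847 (V=0.0000). Price 0.0000; hedge Δ=0.0000, bond B=0.0000.
  t=1,j=1: stock 138.0200 → up 184.9468 (V=1.0000), down 128.3586 (V=0.0000). Price 0.5167; hedge Δ=0.0177, bond B=-1.9223.
  t=0,j=0: stock 103.0000 → up 138.0200 (V=0.5167), down 95.7900 (V=0.0000). Price 0.2670; hedge Δ=0.0122, bond B=-0.9933.
Check: Δ(0,0)·S0 + B(0,0) = 0.2670 = V0.

(0,0): Delta=0.0122 Bond=-0.9933
(1,0): Delta=0.0000 Bond=0.0000
(1,1): Delta=0.0177 Bond=-1.9223
V0=0.2670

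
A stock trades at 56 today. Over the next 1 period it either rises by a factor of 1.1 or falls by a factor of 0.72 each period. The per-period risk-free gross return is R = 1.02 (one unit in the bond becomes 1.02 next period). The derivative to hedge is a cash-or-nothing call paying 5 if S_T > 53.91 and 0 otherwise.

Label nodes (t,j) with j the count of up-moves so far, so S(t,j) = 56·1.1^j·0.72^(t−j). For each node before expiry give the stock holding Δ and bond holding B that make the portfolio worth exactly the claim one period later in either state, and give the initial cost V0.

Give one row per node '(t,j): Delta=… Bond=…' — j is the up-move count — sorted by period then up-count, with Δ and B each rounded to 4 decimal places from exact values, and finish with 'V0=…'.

Since d<R<u, set p* = (R−d)/(u−d) = 0.7895; price each node as the discounted p*-expectation of its children.
At expiry t=1: V(1,0)=0.0000, V(1,1)=5.0000
Node (0,0) S=56.0000: V=(p*·5.0000+(1−p*)·0.0000)/1.02=3.8700; Δ=(5.0000−0.0000)/(61.6000−40.3200)=0.2350; B=V−Δ·S=-9.2879
Each (Δ,B) replicates both successor values, so the strategy is self-financing and V0 is arbitrage-free.

(0,0): Delta=0.2350 Bond=-9.2879
V0=3.8700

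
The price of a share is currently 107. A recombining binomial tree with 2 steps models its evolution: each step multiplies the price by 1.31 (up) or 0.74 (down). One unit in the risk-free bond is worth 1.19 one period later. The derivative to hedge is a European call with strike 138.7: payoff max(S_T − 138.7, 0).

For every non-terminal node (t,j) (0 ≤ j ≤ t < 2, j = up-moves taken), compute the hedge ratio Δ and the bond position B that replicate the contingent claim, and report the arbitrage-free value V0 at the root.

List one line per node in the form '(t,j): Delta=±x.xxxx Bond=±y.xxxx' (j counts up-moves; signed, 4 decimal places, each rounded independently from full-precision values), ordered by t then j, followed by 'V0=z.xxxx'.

(0,0): Delta=0.4887 Bond=-32.5137
(1,0): Delta=0.0000 Bond=0.0000
(1,1): Delta=0.5623 Bond=-49.0090
V0=19.7718

No-arbitrage ⇒ martingale measure with p* = (R−d)/(u−d) = 0.7895.
Payoff layer (t=2): V(2,0)=0.0000, V(2,1)=0.0000, V(2,2)=44.9227
  t=1,j=0: stock 79.1800 → up 103.7258 (V=0.0000), down 58.5932 (V=0.0000). Price 0.0000; hedge Δ=0.0000, bond B=0.0000.
  t=1,j=1: stock 140.1700 → up 183.6227 (V=44.9227), down 103.7258 (V=0.0000). Price 29.8028; hedge Δ=0.5623, bond B=-49.0090.
  t=0,j=0: stock 107.0000 → up 140.1700 (V=29.8028), down 79.1800 (V=0.0000). Price 19.7718; hedge Δ=0.4887, bond B=-32.5137.
Self-financing check: at every node Δ·S+B equals the discounted successor values.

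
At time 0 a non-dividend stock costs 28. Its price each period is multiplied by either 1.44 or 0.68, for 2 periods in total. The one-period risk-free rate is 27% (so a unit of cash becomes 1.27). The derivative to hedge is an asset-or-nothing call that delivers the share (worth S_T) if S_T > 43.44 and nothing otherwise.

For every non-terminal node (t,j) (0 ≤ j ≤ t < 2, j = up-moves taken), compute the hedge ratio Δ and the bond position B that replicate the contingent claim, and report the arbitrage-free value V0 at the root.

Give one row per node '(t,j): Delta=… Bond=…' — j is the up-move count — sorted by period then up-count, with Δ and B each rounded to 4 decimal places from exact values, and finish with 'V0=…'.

Risk-neutral probability p* = (R−d)/(u−d) = (1.27−0.68)/(1.44−0.68) = 0.7763.
Terminal payoffs: V(2,0)=0.0000, V(2,1)=0.0000, V(2,2)=58.0608
(1,0): S=19.0400. Δ = (V_up−V_dn)/(S_up−S_dn) = (0.0000−0.0000)/(27.4176−12.9472) = 0.0000. V = [p*·0.0000 + (1−p*)·0.0000]/1.27 = 0.0000. B = V − Δ·S = 0.0000.
(1,1): S=40.3200. Δ = (V_up−V_dn)/(S_up−S_dn) = (58.0608−0.0000)/(58.0608−27.4176) = 1.8947. V = [p*·58.0608 + (1−p*)·0.0000]/1.27 = 35.4910. B = V − Δ·S = -40.9048.
(0,0): S=28.0000. Δ = (V_up−V_dn)/(S_up−S_dn) = (35.4910−0.0000)/(40.3200−19.0400) = 1.6678. V = [p*·35.4910 + (1−p*)·0.0000]/1.27 = 21.6946. B = V − Δ·S = -25.0040.
Check: Δ(0,0)·S0 + B(0,0) = 21.6946 = V0.

(0,0): Delta=1.6678 Bond=-25.0040
(1,0): Delta=0.0000 Bond=0.0000
(1,1): Delta=1.8947 Bond=-40.9048
V0=21.6946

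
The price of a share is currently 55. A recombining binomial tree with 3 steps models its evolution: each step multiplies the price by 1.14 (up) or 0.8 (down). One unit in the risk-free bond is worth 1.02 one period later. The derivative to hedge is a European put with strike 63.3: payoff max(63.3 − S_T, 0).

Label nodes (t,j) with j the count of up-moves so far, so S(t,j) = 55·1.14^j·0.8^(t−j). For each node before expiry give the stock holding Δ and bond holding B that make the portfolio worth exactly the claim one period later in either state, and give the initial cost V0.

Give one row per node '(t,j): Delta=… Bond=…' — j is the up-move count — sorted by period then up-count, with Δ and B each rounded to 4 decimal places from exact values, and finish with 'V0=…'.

Risk-neutral probability p* = (R−d)/(u−d) = (1.02−0.8)/(1.14−0.8) = 0.6471.
Payoff layer (t=3): V(3,0)=35.1400, V(3,1)=23.1720, V(3,2)=6.1176, V(3,3)=0.0000
Node (2,0) S=35.2000: V=(p*·23.1720+(1−p*)·35.1400)/1.02=26.8588; Δ=(23.1720−35.1400)/(40.1280−28.1600)=-1.0000; B=V−Δ·S=62.0588
Node (2,1) S=50.1600: V=(p*·6.1176+(1−p*)·23.1720)/1.02=11.8988; Δ=(6.1176−23.1720)/(57.1824−40.1280)=-1.0000; B=V−Δ·S=62.0588
Node (2,2) S=71.4780: V=(p*·0.0000+(1−p*)·6.1176)/1.02=2.1168; Δ=(0.0000−6.1176)/(81.4849−57.1824)=-0.2517; B=V−Δ·S=20.1098
Node (1,0) S=44.0000: V=(p*·11.8988+(1−p*)·26.8588)/1.02=16.8420; Δ=(11.8988−26.8588)/(50.1600−35.2000)=-1.0000; B=V−Δ·S=60.8420
Node (1,1) S=62.7000: V=(p*·2.1168+(1−p*)·11.8988)/1.02=5.4601; Δ=(2.1168−11.8988)/(71.4780−50.1600)=-0.4589; B=V−Δ·S=34.2307
Node (0,0) S=55.0000: V=(p*·5.4601+(1−p*)·16.8420)/1.02=9.2914; Δ=(5.4601−16.8420)/(62.7000−44.0000)=-0.6087; B=V−Δ·S=42.7676
Check: Δ(0,0)·S0 + B(0,0) = 9.2914 = V0.

(0,0): Delta=-0.6087 Bond=42.7676
(1,0): Delta=-1.0000 Bond=60.8420
(1,1): Delta=-0.4589 Bond=34.2307
(2,0): Delta=-1.0000 Bond=62.0588
(2,1): Delta=-1.0000 Bond=62.0588
(2,2): Delta=-0.2517 Bond=20.1098
V0=9.2914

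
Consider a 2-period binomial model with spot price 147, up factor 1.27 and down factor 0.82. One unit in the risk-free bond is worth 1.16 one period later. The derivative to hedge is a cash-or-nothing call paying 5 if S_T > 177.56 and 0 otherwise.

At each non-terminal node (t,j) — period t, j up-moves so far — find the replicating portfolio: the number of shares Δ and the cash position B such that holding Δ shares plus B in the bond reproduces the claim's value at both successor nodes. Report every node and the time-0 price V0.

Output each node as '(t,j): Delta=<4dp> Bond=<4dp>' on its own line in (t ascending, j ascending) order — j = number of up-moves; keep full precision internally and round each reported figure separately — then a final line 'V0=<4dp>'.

Risk-neutral probability p* = (R−d)/(u−d) = (1.16−0.82)/(1.27−0.82) = 0.7556.
At expiry t=2: V(2,0)=0.0000, V(2,1)=0.0000, V(2,2)=5.0000
  t=1,j=0: stock 120.5400 → up 153.0858 (V=0.0000), down 98.8428 (V=0.0000). Price 0.0000; hedge Δ=0.0000, bond B=0.0000.
  t=1,j=1: stock 186.6900 → up 237.0963 (V=5.0000), down 153.0858 (V=0.0000). Price 3.2567; hedge Δ=0.0595, bond B=-7.8544.
  t=0,j=0: stock 147.0000 → up 186.6900 (V=3.2567), down 120.5400 (V=0.0000). Price 2.1212; hedge Δ=0.0492, bond B=-5.1159.
Self-financing check: at every node Δ·S+B equals the discounted successor values.

(0,0): Delta=0.0492 Bond=-5.1159
(1,0): Delta=0.0000 Bond=0.0000
(1,1): Delta=0.0595 Bond=-7.8544
V0=2.1212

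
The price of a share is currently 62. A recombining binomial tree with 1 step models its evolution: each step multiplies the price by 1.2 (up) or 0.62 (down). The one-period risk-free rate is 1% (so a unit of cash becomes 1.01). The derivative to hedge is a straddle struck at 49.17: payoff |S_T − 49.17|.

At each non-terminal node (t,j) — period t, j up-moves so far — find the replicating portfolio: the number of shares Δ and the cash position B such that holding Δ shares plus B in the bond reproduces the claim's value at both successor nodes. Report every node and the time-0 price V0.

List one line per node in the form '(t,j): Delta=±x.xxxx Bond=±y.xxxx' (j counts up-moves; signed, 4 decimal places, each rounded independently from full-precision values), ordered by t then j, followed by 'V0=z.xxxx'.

(0,0): Delta=0.4032 Bond=-4.7228
V0=20.2772

Risk-neutral probability p* = (R−d)/(u−d) = (1.01−0.62)/(1.2−0.62) = 0.6724.
Terminal payoffs: V(1,0)=10.7300, V(1,1)=25.2300
(0,0): S=62.0000. Δ = (V_up−V_dn)/(S_up−S_dn) = (25.2300−10.7300)/(74.4000−38.4400) = 0.4032. V = [p*·25.2300 + (1−p*)·10.7300]/1.01 = 20.2772. B = V − Δ·S = -4.7228.
Check: Δ(0,0)·S0 + B(0,0) = 20.2772 = V0.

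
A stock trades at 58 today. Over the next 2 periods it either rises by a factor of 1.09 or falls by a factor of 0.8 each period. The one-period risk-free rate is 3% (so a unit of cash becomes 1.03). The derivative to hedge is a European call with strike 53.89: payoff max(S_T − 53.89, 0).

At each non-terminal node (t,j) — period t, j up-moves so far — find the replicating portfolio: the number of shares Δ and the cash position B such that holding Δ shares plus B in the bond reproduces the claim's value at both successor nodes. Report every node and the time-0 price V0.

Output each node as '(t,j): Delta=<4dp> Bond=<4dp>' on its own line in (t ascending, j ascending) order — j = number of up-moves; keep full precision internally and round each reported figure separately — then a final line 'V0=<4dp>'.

(0,0): Delta=0.6876 Bond=-30.9750
(1,0): Delta=0.0000 Bond=0.0000
(1,1): Delta=0.8192 Bond=-40.2271
V0=8.9053

Under the risk-neutral measure, an up-move has probability p* = (R−d)/(u−d) = 0.7931 and values discount at R = 1.03.
At expiry t=2: V(2,0)=0.0000, V(2,1)=0.0000, V(2,2)=15.0198
Node (1,0) S=46.4000: V=(p*·0.0000+(1−p*)·0.0000)/1.03=0.0000; Δ=(0.0000−0.0000)/(50.5760−37.1200)=0.0000; B=V−Δ·S=0.0000
Node (1,1) S=63.2200: V=(p*·15.0198+(1−p*)·0.0000)/1.03=11.5653; Δ=(15.0198−0.0000)/(68.9098−50.5760)=0.8192; B=V−Δ·S=-40.2271
Node (0,0) S=58.0000: V=(p*·11.5653+(1−p*)·0.0000)/1.03=8.9053; Δ=(11.5653−0.0000)/(63.2200−46.4000)=0.6876; B=V−Δ·S=-30.9750
Self-financing check: at every node Δ·S+B equals the discounted successor values.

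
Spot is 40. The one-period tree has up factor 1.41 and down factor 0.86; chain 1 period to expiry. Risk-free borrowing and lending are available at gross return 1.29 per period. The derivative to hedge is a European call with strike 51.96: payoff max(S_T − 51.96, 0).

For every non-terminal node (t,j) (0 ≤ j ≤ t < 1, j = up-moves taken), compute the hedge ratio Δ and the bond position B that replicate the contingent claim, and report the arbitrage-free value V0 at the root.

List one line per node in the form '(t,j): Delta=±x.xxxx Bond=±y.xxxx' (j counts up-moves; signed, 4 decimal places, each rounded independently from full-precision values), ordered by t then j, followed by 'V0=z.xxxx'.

(0,0): Delta=0.2018 Bond=-5.3818
V0=2.6909

Under the risk-neutral measure, an up-move has probability p* = (R−d)/(u−d) = 0.7818 and values discount at R = 1.29.
At expiry t=1: V(1,0)=0.0000, V(1,1)=4.4400
  t=0,j=0: stock 40.0000 → up 56.4000 (V=4.4400), down 34.4000 (V=0.0000). Price 2.6909; hedge Δ=0.2018, bond B=-5.3818.
Root portfolio cost Δ·40+B reproduces V0=2.6909.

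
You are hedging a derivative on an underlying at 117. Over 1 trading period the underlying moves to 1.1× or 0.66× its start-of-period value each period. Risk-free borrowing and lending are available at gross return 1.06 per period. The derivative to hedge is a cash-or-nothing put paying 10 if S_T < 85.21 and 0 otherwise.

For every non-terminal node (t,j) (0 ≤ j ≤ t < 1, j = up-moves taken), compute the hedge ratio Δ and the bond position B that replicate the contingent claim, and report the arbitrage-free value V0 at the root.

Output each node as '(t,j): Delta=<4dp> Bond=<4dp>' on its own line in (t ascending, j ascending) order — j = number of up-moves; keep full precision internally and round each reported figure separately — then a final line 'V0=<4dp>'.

(0,0): Delta=-0.1943 Bond=23.5849
V0=0.8576

Since d<R<u, set p* = (R−d)/(u−d) = 0.9091; price each node as the discounted p*-expectation of its children.
Terminal payoffs: V(1,0)=10.0000, V(1,1)=0.0000
(0,0): S=117.0000. Δ = (V_up−V_dn)/(S_up−S_dn) = (0.0000−10.0000)/(128.7000−77.2200) = -0.1943. V = [p*·0.0000 + (1−p*)·10.0000]/1.06 = 0.8576. B = V − Δ·S = 23.5849.
The time-0 hedge costs 0.8576, which is the no-arbitrage price.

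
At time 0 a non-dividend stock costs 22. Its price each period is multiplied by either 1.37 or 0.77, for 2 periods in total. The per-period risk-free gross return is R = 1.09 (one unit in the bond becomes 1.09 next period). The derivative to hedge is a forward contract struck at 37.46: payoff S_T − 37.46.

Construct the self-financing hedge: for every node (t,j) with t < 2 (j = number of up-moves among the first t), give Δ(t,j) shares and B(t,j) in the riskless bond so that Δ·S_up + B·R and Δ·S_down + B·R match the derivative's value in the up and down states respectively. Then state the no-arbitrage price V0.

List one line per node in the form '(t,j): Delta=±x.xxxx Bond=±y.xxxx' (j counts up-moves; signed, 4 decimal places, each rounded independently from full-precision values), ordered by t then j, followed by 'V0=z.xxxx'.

(0,0): Delta=1.0000 Bond=-31.5293
(1,0): Delta=1.0000 Bond=-34.3670
(1,1): Delta=1.0000 Bond=-34.3670
V0=-9.5293

Under the risk-neutral measure, an up-move has probability p* = (R−d)/(u−d) = 0.5333 and values discount at R = 1.09.
Terminal payoffs: V(2,0)=-24.4162, V(2,1)=-14.2522, V(2,2)=3.8318
  t=1,j=0: stock 16.9400 → up 23.2078 (V=-14.2522), down 13.0438 (V=-24.4162). Price -17.4270; hedge Δ=1.0000, bond B=-34.3670.
  t=1,j=1: stock 30.1400 → up 41.2918 (V=3.8318), down 23.2078 (V=-14.2522). Price -4.2270; hedge Δ=1.0000, bond B=-34.3670.
  t=0,j=0: stock 22.0000 → up 30.1400 (V=-4.2270), down 16.9400 (V=-17.4270). Price -9.5293; hedge Δ=1.0000, bond B=-31.5293.
Check: Δ(0,0)·S0 + B(0,0) = -9.5293 = V0.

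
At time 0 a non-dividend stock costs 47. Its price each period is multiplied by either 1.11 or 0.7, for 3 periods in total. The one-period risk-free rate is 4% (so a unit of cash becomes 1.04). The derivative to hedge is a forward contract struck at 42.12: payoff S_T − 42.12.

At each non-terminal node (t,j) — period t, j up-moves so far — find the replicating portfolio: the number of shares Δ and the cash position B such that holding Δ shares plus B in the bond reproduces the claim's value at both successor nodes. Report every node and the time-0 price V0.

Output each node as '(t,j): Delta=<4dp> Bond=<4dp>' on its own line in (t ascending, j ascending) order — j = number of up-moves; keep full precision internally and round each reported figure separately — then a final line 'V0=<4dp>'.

Risk-neutral probability p* = (R−d)/(u−d) = (1.04−0.7)/(1.11−0.7) = 0.8293.
Terminal payoffs: V(3,0)=-25.9990, V(3,1)=-16.5567, V(3,2)=-1.5839, V(3,3)=22.1587
  t=2,j=0: stock 23.0300 → up 25.5633 (V=-16.5567), down 16.1210 (V=-25.9990). Price -17.4700; hedge Δ=1.0000, bond B=-40.5000.
  t=2,j=1: stock 36.5190 → up 40.5361 (V=-1.5839), down 25.5633 (V=-16.5567). Price -3.9810; hedge Δ=1.0000, bond B=-40.5000.
  t=2,j=2: stock 57.9087 → up 64.2787 (V=22.1587), down 40.5361 (V=-1.5839). Price 17.4087; hedge Δ=1.0000, bond B=-40.5000.
  t=1,j=0: stock 32.9000 → up 36.5190 (V=-3.9810), down 23.0300 (V=-17.4700). Price -6.0423; hedge Δ=1.0000, bond B=-38.9423.
  t=1,j=1: stock 52.1700 → up 57.9087 (V=17.4087), down 36.5190 (V=-3.9810). Price 13.2277; hedge Δ=1.0000, bond B=-38.9423.
  t=0,j=0: stock 47.0000 → up 52.1700 (V=13.2277), down 32.9000 (V=-6.0423). Price 9.5555; hedge Δ=1.0000, bond B=-37.4445.
Each (Δ,B) replicates both successor values, so the strategy is self-financing and V0 is arbitrage-free.

(0,0): Delta=1.0000 Bond=-37.4445
(1,0): Delta=1.0000 Bond=-38.9423
(1,1): Delta=1.0000 Bond=-38.9423
(2,0): Delta=1.0000 Bond=-40.5000
(2,1): Delta=1.0000 Bond=-40.5000
(2,2): Delta=1.0000 Bond=-40.5000
V0=9.5555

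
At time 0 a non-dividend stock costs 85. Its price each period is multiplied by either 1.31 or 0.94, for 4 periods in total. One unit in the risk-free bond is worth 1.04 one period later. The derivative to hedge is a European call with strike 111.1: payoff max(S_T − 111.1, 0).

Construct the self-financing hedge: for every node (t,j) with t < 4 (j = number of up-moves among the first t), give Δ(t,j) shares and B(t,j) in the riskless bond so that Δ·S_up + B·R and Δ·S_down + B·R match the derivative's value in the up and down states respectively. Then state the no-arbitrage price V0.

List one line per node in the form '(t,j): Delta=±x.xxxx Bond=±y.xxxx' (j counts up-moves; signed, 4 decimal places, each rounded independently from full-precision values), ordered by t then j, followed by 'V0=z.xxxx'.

No-arbitrage ⇒ martingale measure with p* = (R−d)/(u−d) = 0.2703.
Terminal payoffs: V(4,0)=0.0000, V(4,1)=0.0000, V(4,2)=17.7894, V(4,3)=68.5225, V(4,4)=139.2249
(3,0): S=70.5996. Δ = (V_up−V_dn)/(S_up−S_dn) = (0.0000−0.0000)/(92.4855−66.3637) = 0.0000. V = [p*·0.0000 + (1−p*)·0.0000]/1.04 = 0.0000. B = V − Δ·S = 0.0000.
(3,1): S=98.3889. Δ = (V_up−V_dn)/(S_up−S_dn) = (17.7894−0.0000)/(128.8894−92.4855) = 0.4887. V = [p*·17.7894 + (1−p*)·0.0000]/1.04 = 4.6230. B = V − Δ·S = -43.4565.
(3,2): S=137.1164. Δ = (V_up−V_dn)/(S_up−S_dn) = (68.5225−17.7894)/(179.6225−128.8894) = 1.0000. V = [p*·68.5225 + (1−p*)·17.7894]/1.04 = 30.2895. B = V − Δ·S = -106.8269.
(3,3): S=191.0877. Δ = (V_up−V_dn)/(S_up−S_dn) = (139.2249−68.5225)/(250.3249−179.6225) = 1.0000. V = [p*·139.2249 + (1−p*)·68.5225]/1.04 = 84.2608. B = V − Δ·S = -106.8269.
(2,0): S=75.1060. Δ = (V_up−V_dn)/(S_up−S_dn) = (4.6230−0.0000)/(98.3889−70.5996) = 0.1664. V = [p*·4.6230 + (1−p*)·0.0000]/1.04 = 1.2014. B = V − Δ·S = -11.2933.
(2,1): S=104.6690. Δ = (V_up−V_dn)/(S_up−S_dn) = (30.2895−4.6230)/(137.1164−98.3889) = 0.6627. V = [p*·30.2895 + (1−p*)·4.6230]/1.04 = 11.1153. B = V − Δ·S = -58.2535.
(2,2): S=145.8685. Δ = (V_up−V_dn)/(S_up−S_dn) = (84.2608−30.2895)/(191.0877−137.1164) = 1.0000. V = [p*·84.2608 + (1−p*)·30.2895]/1.04 = 43.1503. B = V − Δ·S = -102.7182.
(1,0): S=79.9000. Δ = (V_up−V_dn)/(S_up−S_dn) = (11.1153−1.2014)/(104.6690−75.1060) = 0.3353. V = [p*·11.1153 + (1−p*)·1.2014]/1.04 = 3.7316. B = V − Δ·S = -23.0627.
(1,1): S=111.3500. Δ = (V_up−V_dn)/(S_up−S_dn) = (43.1503−11.1153)/(145.8685−104.6690) = 0.7776. V = [p*·43.1503 + (1−p*)·11.1153]/1.04 = 19.0129. B = V − Δ·S = -67.5682.
(0,0): S=85.0000. Δ = (V_up−V_dn)/(S_up−S_dn) = (19.0129−3.7316)/(111.3500−79.9000) = 0.4859. V = [p*·19.0129 + (1−p*)·3.7316]/1.04 = 7.5593. B = V − Δ·S = -33.7416.
Each (Δ,B) replicates both successor values, so the strategy is self-financing and V0 is arbitrage-free.

(0,0): Delta=0.4859 Bond=-33.7416
(1,0): Delta=0.3353 Bond=-23.0627
(1,1): Delta=0.7776 Bond=-67.5682
(2,0): Delta=0.1664 Bond=-11.2933
(2,1): Delta=0.6627 Bond=-58.2535
(2,2): Delta=1.0000 Bond=-102.7182
(3,0): Delta=0.0000 Bond=0.0000
(3,1): Delta=0.4887 Bond=-43.4565
(3,2): Delta=1.0000 Bond=-106.8269
(3,3): Delta=1.0000 Bond=-106.8269
V0=7.5593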